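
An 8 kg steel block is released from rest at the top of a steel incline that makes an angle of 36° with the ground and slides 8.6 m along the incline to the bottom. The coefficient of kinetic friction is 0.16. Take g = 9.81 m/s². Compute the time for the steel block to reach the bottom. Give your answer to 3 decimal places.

1.956 s

The weight component along the incline is mg sin 36° = 46.129 N and the normal force is N = mg cos 36° = 63.492 N.
Friction up the slope is f = μN = 0.16 × 63.492 = 10.159 N, so the net downslope force is 46.129 − 10.159 = 35.970 N and a = 35.970 / 8 = 4.4962 m/s².
Starting from rest, L = ½at², so t = √(2L/a) = √(2 × 8.6 / 4.4962) = 1.9559 s.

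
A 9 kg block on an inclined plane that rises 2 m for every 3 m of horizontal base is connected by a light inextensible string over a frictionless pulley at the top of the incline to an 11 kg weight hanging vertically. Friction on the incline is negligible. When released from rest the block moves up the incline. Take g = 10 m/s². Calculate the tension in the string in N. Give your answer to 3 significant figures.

77.0 N

For the block on the incline: the weight component along the slope is m₁g sin 33.69° = 9 × 10 × 0.5547 = 49.923 N and the normal force is N = m₁g cos 33.69° = 74.885 N.
Newton's second law for the block (up-slope positive): T − 49.923 = 9 a. For the hanging weight (downward positive): 11 × 10 − T = 11 a.
Adding the two equations eliminates T: 60.077 = 20 a, so a = 3.0038 m/s².
Then from the hanging weight's equation, T = 11 × (10 − 3.0038) = 76.958 N.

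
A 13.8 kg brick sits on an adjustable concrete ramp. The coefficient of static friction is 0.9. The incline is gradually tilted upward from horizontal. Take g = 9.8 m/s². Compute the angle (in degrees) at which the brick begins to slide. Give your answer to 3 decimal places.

At the threshold of sliding, static friction is at its maximum μ_s N and exactly balances the weight component along the incline: mg sin θ = μ_s mg cos θ.
Hence tan θ = μ_s = 0.9, so θ = arctan(0.9) = 41.9872°.

41.987°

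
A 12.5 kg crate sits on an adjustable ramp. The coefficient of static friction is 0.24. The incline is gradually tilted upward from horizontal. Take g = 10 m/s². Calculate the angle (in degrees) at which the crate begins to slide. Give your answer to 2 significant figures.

13°

At the threshold of sliding, static friction is at its maximum μ_s N and exactly balances the weight component along the incline: mg sin θ = μ_s mg cos θ.
Hence tan θ = μ_s = 0.24, so θ = arctan(0.24) = 13.4957°.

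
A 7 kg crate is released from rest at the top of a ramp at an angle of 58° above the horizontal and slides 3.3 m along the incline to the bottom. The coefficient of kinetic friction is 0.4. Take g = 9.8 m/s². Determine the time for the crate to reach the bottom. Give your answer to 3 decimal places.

The weight component along the incline is mg sin 58° = 58.176 N and the normal force is N = mg cos 58° = 36.352 N.
Friction up the slope is f = μN = 0.4 × 36.352 = 14.541 N, so the net downslope force is 58.176 − 14.541 = 43.635 N and a = 43.635 / 7 = 6.2336 m/s².
Starting from rest, L = ½at², so t = √(2L/a) = √(2 × 3.3 / 6.2336) = 1.0290 s.

1.029 s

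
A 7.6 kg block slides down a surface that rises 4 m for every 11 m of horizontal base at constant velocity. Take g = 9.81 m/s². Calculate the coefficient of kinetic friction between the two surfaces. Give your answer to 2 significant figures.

0.36

At constant velocity the net force along the incline is zero: mg sin 19.98° = μ mg cos 19.98°.
So μ = tan 19.98° = 0.3417 / 0.9398 = 0.3636.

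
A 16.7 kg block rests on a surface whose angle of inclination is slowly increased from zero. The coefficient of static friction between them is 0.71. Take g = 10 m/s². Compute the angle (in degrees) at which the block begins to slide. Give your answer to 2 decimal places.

35.37°

At the threshold of sliding, static friction is at its maximum μ_s N and exactly balances the weight component along the incline: mg sin θ = μ_s mg cos θ.
Hence tan θ = μ_s = 0.71, so θ = arctan(0.71) = 35.3748°.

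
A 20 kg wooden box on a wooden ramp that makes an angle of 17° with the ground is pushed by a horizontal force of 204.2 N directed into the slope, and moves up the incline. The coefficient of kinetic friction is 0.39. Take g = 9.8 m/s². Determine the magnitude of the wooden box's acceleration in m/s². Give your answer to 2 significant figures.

The horizontal push has components F cos 17° = 204.2 × 0.9563 = 195.276 N up the incline and F sin 17° = 204.2 × 0.2924 = 59.708 N pressing into the surface.
The normal force is therefore N = mg cos 17° + F sin 17° = 187.435 + 59.708 = 247.143 N, and kinetic friction down the slope is μN = 0.39 × 247.143 = 96.386 N.
Along the incline: F cos 17° − mg sin 17° − μN = ma, so 195.276 − 57.310 − 96.386 = 20 a, giving a = 2.0790 m/s².

2.1 m/s²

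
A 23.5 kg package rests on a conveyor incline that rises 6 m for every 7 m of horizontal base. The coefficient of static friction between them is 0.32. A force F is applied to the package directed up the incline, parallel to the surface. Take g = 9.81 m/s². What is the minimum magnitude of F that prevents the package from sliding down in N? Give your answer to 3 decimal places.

94.019 N

The normal force is N = mg cos 40.60° = 175.035 N. With F at its minimum the package is on the verge of sliding down, so static friction is at its maximum μ_s N = 0.32 × 175.035 = 56.011 N and acts up the slope.
Equilibrium along the incline: F + μ_s N = mg sin 40.60°, so F = 150.030 − 56.011 = 94.019 N.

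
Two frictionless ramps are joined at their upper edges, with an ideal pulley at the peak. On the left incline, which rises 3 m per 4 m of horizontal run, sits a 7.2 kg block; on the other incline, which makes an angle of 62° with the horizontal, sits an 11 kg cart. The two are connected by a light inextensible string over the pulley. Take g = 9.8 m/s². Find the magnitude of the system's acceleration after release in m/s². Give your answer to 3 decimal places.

2.904 m/s²

Resolve each weight along its own incline: the 7.2 kg mass has component 7.2 × 9.8 × sin 36.87° = 42.336 N down its slope, and the 11 kg mass has 11 × 9.8 × sin 62° = 95.182 N down its slope.
The 11 kg side's 95.182 N exceeds the other side's 42.336 N, so that mass slides down and the 7.2 kg mass slides up. Taking that direction as positive, Newton's second law for the whole system gives 95.182 − 42.336 = (7.2 + 11) a, so a = 52.846 / 18.2 = 2.9036 m/s².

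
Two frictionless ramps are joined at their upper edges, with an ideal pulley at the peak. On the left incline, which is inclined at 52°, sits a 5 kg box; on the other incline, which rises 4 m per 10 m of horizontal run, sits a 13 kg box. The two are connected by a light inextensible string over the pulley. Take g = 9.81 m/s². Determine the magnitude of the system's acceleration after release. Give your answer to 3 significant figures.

Resolve each weight along its own incline: the 5 kg mass has component 5 × 9.81 × sin 52° = 38.652 N down its slope, and the 13 kg mass has 13 × 9.81 × sin 21.80° = 47.363 N down its slope.
The 13 kg side's 47.363 N exceeds the other side's 38.652 N, so that mass slides down and the 5 kg mass slides up. Taking that direction as positive, Newton's second law for the whole system gives 47.363 − 38.652 = (5 + 13) a, so a = 8.711 / 18 = 0.4839 m/s².

0.484 m/s²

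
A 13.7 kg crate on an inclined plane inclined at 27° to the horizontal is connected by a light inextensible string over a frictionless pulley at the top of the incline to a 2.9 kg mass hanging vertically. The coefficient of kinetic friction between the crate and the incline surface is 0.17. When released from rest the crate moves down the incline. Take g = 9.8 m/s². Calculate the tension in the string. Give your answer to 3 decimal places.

30.551 N

For the crate on the incline: the weight component along the slope is m₁g sin 27° = 13.7 × 9.8 × 0.4540 = 60.954 N and the normal force is N = m₁g cos 27° = 119.627 N.
Kinetic friction opposes the crate's motion down the incline: f = μN = 0.17 × 119.627 = 20.337 N acting up the slope.
Newton's second law for the crate (down-slope positive): 60.954 − 20.337 − T = 13.7 a. For the hanging mass (upward positive): T − 2.9 × 9.8 = 2.9 a.
Adding the two equations eliminates T: 12.197 = 16.6 a, so a = 0.7348 m/s².
Then from the hanging mass's equation, T = 2.9 × (9.8 + 0.7348) = 30.551 N.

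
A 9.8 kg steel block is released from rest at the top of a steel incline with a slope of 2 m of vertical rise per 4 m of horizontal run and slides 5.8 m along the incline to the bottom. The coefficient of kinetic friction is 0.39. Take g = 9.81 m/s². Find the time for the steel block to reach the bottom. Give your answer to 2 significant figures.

The weight component along the incline is mg sin 26.57° = 42.994 N and the normal force is N = mg cos 26.57° = 85.988 N.
Friction up the slope is f = μN = 0.39 × 85.988 = 33.535 N, so the net downslope force is 42.994 − 33.535 = 9.459 N and a = 9.459 / 9.8 = 0.9652 m/s².
Starting from rest, L = ½at², so t = √(2L/a) = √(2 × 5.8 / 0.9652) = 3.4667 s.

3.5 s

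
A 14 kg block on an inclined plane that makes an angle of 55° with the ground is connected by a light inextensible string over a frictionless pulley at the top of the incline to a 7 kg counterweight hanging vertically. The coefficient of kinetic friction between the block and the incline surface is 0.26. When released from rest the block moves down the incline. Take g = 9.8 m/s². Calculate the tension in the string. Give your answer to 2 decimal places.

76.38 N

For the block on the incline: the weight component along the slope is m₁g sin 55° = 14 × 9.8 × 0.8192 = 112.394 N and the normal force is N = m₁g cos 55° = 78.695 N.
Kinetic friction opposes the block's motion down the incline: f = μN = 0.26 × 78.695 = 20.461 N acting up the slope.
Newton's second law for the block (down-slope positive): 112.394 − 20.461 − T = 14 a. For the hanging counterweight (upward positive): T − 7 × 9.8 = 7 a.
Adding the two equations eliminates T: 23.333 = 21 a, so a = 1.1111 m/s².
Then from the hanging counterweight's equation, T = 7 × (9.8 + 1.1111) = 76.378 N.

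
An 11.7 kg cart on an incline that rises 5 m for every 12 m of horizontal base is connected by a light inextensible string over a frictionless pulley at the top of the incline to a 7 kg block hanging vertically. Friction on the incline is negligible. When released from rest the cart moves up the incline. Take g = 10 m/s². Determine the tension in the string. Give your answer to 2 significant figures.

61 N

For the cart on the incline: the weight component along the slope is m₁g sin 22.62° = 11.7 × 10 × 0.3846 = 44.998 N and the normal force is N = m₁g cos 22.62° = 108.000 N.
Newton's second law for the cart (up-slope positive): T − 44.998 = 11.7 a. For the hanging block (downward positive): 7 × 10 − T = 7 a.
Adding the two equations eliminates T: 25.002 = 18.7 a, so a = 1.3370 m/s².
Then from the hanging block's equation, T = 7 × (10 − 1.3370) = 60.641 N.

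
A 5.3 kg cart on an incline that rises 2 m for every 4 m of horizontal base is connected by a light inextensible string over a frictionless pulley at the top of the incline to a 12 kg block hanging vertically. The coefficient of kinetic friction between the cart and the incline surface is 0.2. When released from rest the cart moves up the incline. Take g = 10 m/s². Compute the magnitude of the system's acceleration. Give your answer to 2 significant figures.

For the cart on the incline: the weight component along the slope is m₁g sin 26.57° = 5.3 × 10 × 0.4472 = 23.702 N and the normal force is N = m₁g cos 26.57° = 47.405 N.
Kinetic friction opposes the cart's motion up the incline: f = μN = 0.2 × 47.405 = 9.481 N acting down the slope.
Newton's second law for the cart (up-slope positive): T − 23.702 − 9.481 = 5.3 a. For the hanging block (downward positive): 12 × 10 − T = 12 a.
Adding the two equations eliminates T: 86.817 = 17.3 a, so a = 5.0183 m/s².

5.0 m/s²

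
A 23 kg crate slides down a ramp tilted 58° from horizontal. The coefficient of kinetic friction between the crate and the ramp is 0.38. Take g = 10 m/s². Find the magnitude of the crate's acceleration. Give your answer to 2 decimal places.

Resolving the weight along the incline: the component pulling the crate down the slope is mg sin 58° = 23 × 10 × 0.8480 = 195.040 N, and the normal force is N = mg cos 58° = 23 × 10 × 0.5299 = 121.877 N.
Kinetic friction acts up the slope with magnitude f = μN = 0.38 × 121.877 = 46.313 N.
Net force along the incline is 195.040 − 46.313 = 148.727 N, so a = 148.727 / 23 = 6.4664 m/s².

6.47 m/s²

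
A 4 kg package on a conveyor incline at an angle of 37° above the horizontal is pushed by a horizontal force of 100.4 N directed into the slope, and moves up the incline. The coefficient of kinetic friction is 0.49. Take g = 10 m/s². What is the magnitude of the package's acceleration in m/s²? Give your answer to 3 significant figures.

2.71 m/s²

The horizontal push has components F cos 37° = 100.4 × 0.7986 = 80.179 N up the incline and F sin 37° = 100.4 × 0.6018 = 60.421 N pressing into the surface.
The normal force is therefore N = mg cos 37° + F sin 37° = 31.944 + 60.421 = 92.365 N, and kinetic friction down the slope is μN = 0.49 × 92.365 = 45.259 N.
Along the incline: F cos 37° − mg sin 37° − μN = ma, so 80.179 − 24.072 − 45.259 = 4 a, giving a = 2.7120 m/s².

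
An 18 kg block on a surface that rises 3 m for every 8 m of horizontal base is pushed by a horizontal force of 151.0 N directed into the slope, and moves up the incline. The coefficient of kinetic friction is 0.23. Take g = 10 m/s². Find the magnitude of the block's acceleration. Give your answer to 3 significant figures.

1.51 m/s²

The horizontal push has components F cos 20.56° = 151.0 × 0.9363 = 141.381 N up the incline and F sin 20.56° = 151.0 × 0.3511 = 53.016 N pressing into the surface.
The normal force is therefore N = mg cos 20.56° + F sin 20.56° = 168.534 + 53.016 = 221.550 N, and kinetic friction down the slope is μN = 0.23 × 221.550 = 50.957 N.
Along the incline: F cos 20.56° − mg sin 20.56° − μN = ma, so 141.381 − 63.198 − 50.957 = 18 a, giving a = 1.5126 m/s².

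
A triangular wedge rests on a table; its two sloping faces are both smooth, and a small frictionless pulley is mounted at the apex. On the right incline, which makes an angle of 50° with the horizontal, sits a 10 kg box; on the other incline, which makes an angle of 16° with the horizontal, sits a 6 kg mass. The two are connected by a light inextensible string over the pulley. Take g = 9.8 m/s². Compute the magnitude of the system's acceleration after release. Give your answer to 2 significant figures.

Resolve each weight along its own incline: the 10 kg mass has component 10 × 9.8 × sin 50° = 75.072 N down its slope, and the 6 kg mass has 6 × 9.8 × sin 16° = 16.207 N down its slope.
The 10 kg side's 75.072 N exceeds the other side's 16.207 N, so that mass slides down and the 6 kg mass slides up. Taking that direction as positive, Newton's second law for the whole system gives 75.072 − 16.207 = (10 + 6) a, so a = 58.865 / 16 = 3.6791 m/s².

3.7 m/s²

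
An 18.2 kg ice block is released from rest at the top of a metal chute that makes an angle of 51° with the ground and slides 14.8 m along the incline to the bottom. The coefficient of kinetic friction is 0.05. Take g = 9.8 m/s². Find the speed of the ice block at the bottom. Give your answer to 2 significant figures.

The weight component along the incline is mg sin 51° = 138.612 N and the normal force is N = mg cos 51° = 112.246 N.
Friction up the slope is f = μN = 0.05 × 112.246 = 5.612 N, so the net downslope force is 138.612 − 5.612 = 133.000 N and a = 133.000 / 18.2 = 7.3077 m/s².
Starting from rest over a distance of 14.8 m, v² = 2aL = 2 × 7.3077 × 14.8 = 216.3079, so v = 14.7074 m/s.

15 m/s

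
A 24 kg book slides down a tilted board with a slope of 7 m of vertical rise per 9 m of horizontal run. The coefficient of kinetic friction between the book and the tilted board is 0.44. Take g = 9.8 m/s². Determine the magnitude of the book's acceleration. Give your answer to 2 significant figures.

2.6 m/s²

Resolving the weight along the incline: the component pulling the book down the slope is mg sin 37.87° = 24 × 9.8 × 0.6139 = 144.389 N, and the normal force is N = mg cos 37.87° = 24 × 9.8 × 0.7894 = 185.667 N.
Kinetic friction acts up the slope with magnitude f = μN = 0.44 × 185.667 = 81.693 N.
Net force along the incline is 144.389 − 81.693 = 62.696 N, so a = 62.696 / 24 = 2.6123 m/s².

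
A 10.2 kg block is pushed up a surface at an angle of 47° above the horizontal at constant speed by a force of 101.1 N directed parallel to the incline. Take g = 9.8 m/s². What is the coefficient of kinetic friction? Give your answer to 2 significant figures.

At constant speed ΣF = 0 along the incline. The applied 101.1 N acts up the slope; the weight component mg sin 47° = 73.106 N and kinetic friction μN both act down the slope.
So 101.1 = 73.106 + μ × 68.173, giving μ = (101.1 − 73.106) / 68.173 = 0.4106.

0.41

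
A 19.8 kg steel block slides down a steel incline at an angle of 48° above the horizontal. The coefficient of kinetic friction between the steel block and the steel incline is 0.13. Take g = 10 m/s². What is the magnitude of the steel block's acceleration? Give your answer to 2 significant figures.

Resolving the weight along the incline: the component pulling the steel block down the slope is mg sin 48° = 19.8 × 10 × 0.7431 = 147.134 N, and the normal force is N = mg cos 48° = 19.8 × 10 × 0.6691 = 132.482 N.
Kinetic friction acts up the slope with magnitude f = μN = 0.13 × 132.482 = 17.223 N.
Net force along the incline is 147.134 − 17.223 = 129.911 N, so a = 129.911 / 19.8 = 6.5612 m/s².

6.6 m/s²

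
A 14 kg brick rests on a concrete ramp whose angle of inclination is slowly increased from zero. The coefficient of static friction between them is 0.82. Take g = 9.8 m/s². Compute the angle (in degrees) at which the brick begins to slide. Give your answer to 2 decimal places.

At the threshold of sliding, static friction is at its maximum μ_s N and exactly balances the weight component along the incline: mg sin θ = μ_s mg cos θ.
Hence tan θ = μ_s = 0.82, so θ = arctan(0.82) = 39.3518°.

39.35°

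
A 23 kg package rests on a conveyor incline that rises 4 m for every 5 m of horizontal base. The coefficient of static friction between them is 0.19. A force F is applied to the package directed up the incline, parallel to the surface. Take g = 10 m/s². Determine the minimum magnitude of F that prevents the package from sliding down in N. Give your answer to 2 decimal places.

109.56 N

The normal force is N = mg cos 38.66° = 179.600 N. With F at its minimum the package is on the verge of sliding down, so static friction is at its maximum μ_s N = 0.19 × 179.600 = 34.124 N and acts up the slope.
Equilibrium along the incline: F + μ_s N = mg sin 38.66°, so F = 143.680 − 34.124 = 109.556 N.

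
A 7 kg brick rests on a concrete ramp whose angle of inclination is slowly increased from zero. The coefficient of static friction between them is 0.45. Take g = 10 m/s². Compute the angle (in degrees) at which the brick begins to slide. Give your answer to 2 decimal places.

24.23°

At the threshold of sliding, static friction is at its maximum μ_s N and exactly balances the weight component along the incline: mg sin θ = μ_s mg cos θ.
Hence tan θ = μ_s = 0.45, so θ = arctan(0.45) = 24.2277°.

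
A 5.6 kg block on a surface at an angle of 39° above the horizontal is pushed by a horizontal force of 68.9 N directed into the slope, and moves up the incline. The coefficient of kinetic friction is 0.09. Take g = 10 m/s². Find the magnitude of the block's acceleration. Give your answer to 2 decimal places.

1.87 m/s²

The horizontal push has components F cos 39° = 68.9 × 0.7771 = 53.542 N up the incline and F sin 39° = 68.9 × 0.6293 = 43.359 N pressing into the surface.
The normal force is therefore N = mg cos 39° + F sin 39° = 43.518 + 43.359 = 86.877 N, and kinetic friction down the slope is μN = 0.09 × 86.877 = 7.819 N.
Along the incline: F cos 39° − mg sin 39° − μN = ma, so 53.542 − 35.241 − 7.819 = 5.6 a, giving a = 1.8718 m/s².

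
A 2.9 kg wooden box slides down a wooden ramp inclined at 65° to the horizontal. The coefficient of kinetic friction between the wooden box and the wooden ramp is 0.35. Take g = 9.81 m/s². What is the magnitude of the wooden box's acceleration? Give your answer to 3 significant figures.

Resolving the weight along the incline: the component pulling the wooden box down the slope is mg sin 65° = 2.9 × 9.81 × 0.9063 = 25.783 N, and the normal force is N = mg cos 65° = 2.9 × 9.81 × 0.4226 = 12.023 N.
Kinetic friction acts up the slope with magnitude f = μN = 0.35 × 12.023 = 4.208 N.
Net force along the incline is 25.783 − 4.208 = 21.575 N, so a = 21.575 / 2.9 = 7.4397 m/s².

7.44 m/s²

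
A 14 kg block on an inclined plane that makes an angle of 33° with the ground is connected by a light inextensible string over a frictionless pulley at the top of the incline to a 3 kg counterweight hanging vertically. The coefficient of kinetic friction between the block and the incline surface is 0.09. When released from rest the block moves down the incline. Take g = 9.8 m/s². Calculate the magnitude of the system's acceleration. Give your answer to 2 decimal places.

2.06 m/s²

For the block on the incline: the weight component along the slope is m₁g sin 33° = 14 × 9.8 × 0.5446 = 74.719 N and the normal force is N = m₁g cos 33° = 115.066 N.
Kinetic friction opposes the block's motion down the incline: f = μN = 0.09 × 115.066 = 10.356 N acting up the slope.
Newton's second law for the block (down-slope positive): 74.719 − 10.356 − T = 14 a. For the hanging counterweight (upward positive): T − 3 × 9.8 = 3 a.
Adding the two equations eliminates T: 34.963 = 17 a, so a = 2.0566 m/s².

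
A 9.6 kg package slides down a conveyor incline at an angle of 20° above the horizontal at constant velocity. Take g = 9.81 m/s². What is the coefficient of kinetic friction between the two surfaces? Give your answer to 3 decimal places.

0.364

At constant velocity the net force along the incline is zero: mg sin 20° = μ mg cos 20°.
So μ = tan 20° = 0.3420 / 0.9397 = 0.3639.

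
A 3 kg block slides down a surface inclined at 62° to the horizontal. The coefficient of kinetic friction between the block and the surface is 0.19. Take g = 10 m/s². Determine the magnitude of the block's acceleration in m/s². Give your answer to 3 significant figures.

Resolving the weight along the incline: the component pulling the block down the slope is mg sin 62° = 3 × 10 × 0.8829 = 26.487 N, and the normal force is N = mg cos 62° = 3 × 10 × 0.4695 = 14.085 N.
Kinetic friction acts up the slope with magnitude f = μN = 0.19 × 14.085 = 2.676 N.
Net force along the incline is 26.487 − 2.676 = 23.811 N, so a = 23.811 / 3 = 7.9370 m/s².

7.94 m/s²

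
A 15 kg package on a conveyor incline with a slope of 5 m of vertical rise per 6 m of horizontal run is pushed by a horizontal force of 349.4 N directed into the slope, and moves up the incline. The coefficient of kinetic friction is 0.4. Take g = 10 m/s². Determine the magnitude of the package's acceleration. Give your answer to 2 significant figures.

The horizontal push has components F cos 39.81° = 349.4 × 0.7682 = 268.409 N up the incline and F sin 39.81° = 349.4 × 0.6402 = 223.686 N pressing into the surface.
The normal force is therefore N = mg cos 39.81° + F sin 39.81° = 115.230 + 223.686 = 338.916 N, and kinetic friction down the slope is μN = 0.4 × 338.916 = 135.566 N.
Along the incline: F cos 39.81° − mg sin 39.81° − μN = ma, so 268.409 − 96.030 − 135.566 = 15 a, giving a = 2.4542 m/s².

2.5 m/s²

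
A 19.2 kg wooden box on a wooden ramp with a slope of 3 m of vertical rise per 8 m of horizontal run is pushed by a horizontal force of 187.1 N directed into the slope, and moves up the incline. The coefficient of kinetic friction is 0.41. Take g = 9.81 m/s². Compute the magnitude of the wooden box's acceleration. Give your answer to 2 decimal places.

0.51 m/s²

The horizontal push has components F cos 20.56° = 187.1 × 0.9363 = 175.182 N up the incline and F sin 20.56° = 187.1 × 0.3511 = 65.691 N pressing into the surface.
The normal force is therefore N = mg cos 20.56° + F sin 20.56° = 176.354 + 65.691 = 242.045 N, and kinetic friction down the slope is μN = 0.41 × 242.045 = 99.238 N.
Along the incline: F cos 20.56° − mg sin 20.56° − μN = ma, so 175.182 − 66.130 − 99.238 = 19.2 a, giving a = 0.5111 m/s².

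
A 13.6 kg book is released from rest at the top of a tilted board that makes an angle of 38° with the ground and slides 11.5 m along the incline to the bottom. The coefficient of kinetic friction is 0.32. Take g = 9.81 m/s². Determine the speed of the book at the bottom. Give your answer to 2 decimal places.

9.06 m/s

The weight component along the incline is mg sin 38° = 82.139 N and the normal force is N = mg cos 38° = 105.133 N.
Friction up the slope is f = μN = 0.32 × 105.133 = 33.643 N, so the net downslope force is 82.139 − 33.643 = 48.496 N and a = 48.496 / 13.6 = 3.5659 m/s².
Starting from rest over a distance of 11.5 m, v² = 2aL = 2 × 3.5659 × 11.5 = 82.0157, so v = 9.0563 m/s.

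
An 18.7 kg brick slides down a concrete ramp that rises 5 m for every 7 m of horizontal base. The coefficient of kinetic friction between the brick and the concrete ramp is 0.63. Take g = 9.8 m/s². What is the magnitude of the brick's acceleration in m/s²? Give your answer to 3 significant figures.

Resolving the weight along the incline: the component pulling the brick down the slope is mg sin 35.54° = 18.7 × 9.8 × 0.5812 = 106.511 N, and the normal force is N = mg cos 35.54° = 18.7 × 9.8 × 0.8137 = 149.119 N.
Kinetic friction acts up the slope with magnitude f = μN = 0.63 × 149.119 = 93.945 N.
Net force along the incline is 106.511 − 93.945 = 12.566 N, so a = 12.566 / 18.7 = 0.6720 m/s².

0.672 m/s²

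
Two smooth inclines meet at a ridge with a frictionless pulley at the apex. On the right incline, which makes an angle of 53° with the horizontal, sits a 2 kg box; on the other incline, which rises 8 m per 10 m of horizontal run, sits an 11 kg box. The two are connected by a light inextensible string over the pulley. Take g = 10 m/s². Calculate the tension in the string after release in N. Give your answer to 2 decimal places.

Resolve each weight along its own incline: the 2 kg mass has component 2 × 10 × sin 53° = 15.973 N down its slope, and the 11 kg mass has 11 × 10 × sin 38.66° = 68.716 N down its slope.
The 11 kg side's 68.716 N exceeds the other side's 15.973 N, so that mass slides down and the 2 kg mass slides up. Taking that direction as positive, Newton's second law for the whole system gives 68.716 − 15.973 = (2 + 11) a, so a = 52.743 / 13 = 4.0572 m/s².
For the 2 kg mass (up-slope positive): T − 15.973 = 2 × 4.0572, so T = 24.087 N.

24.09 N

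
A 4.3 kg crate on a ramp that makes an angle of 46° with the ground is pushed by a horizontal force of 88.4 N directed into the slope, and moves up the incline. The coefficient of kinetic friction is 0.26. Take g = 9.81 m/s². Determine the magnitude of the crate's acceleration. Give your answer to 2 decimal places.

The horizontal push has components F cos 46° = 88.4 × 0.6947 = 61.411 N up the incline and F sin 46° = 88.4 × 0.7193 = 63.586 N pressing into the surface.
The normal force is therefore N = mg cos 46° + F sin 46° = 29.305 + 63.586 = 92.891 N, and kinetic friction down the slope is μN = 0.26 × 92.891 = 24.152 N.
Along the incline: F cos 46° − mg sin 46° − μN = ma, so 61.411 − 30.342 − 24.152 = 4.3 a, giving a = 1.6086 m/s².

1.61 m/s²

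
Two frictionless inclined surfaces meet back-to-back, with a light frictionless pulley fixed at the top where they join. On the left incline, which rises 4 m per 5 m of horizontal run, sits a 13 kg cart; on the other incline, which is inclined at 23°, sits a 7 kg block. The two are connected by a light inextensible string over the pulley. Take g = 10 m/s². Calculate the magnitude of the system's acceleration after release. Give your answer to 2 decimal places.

2.69 m/s²

Resolve each weight along its own incline: the 13 kg mass has component 13 × 10 × sin 38.66° = 81.210 N down its slope, and the 7 kg mass has 7 × 10 × sin 23° = 27.351 N down its slope.
The 13 kg side's 81.210 N exceeds the other side's 27.351 N, so that mass slides down and the 7 kg mass slides up. Taking that direction as positive, Newton's second law for the whole system gives 81.210 − 27.351 = (13 + 7) a, so a = 53.859 / 20 = 2.6930 m/s².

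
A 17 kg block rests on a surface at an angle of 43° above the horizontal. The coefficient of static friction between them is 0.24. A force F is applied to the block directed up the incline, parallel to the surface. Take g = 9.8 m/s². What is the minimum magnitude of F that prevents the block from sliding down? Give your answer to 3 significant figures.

84.4 N

The normal force is N = mg cos 43° = 121.844 N. With F at its minimum the block is on the verge of sliding down, so static friction is at its maximum μ_s N = 0.24 × 121.844 = 29.243 N and acts up the slope.
Equilibrium along the incline: F + μ_s N = mg sin 43°, so F = 113.621 − 29.243 = 84.378 N.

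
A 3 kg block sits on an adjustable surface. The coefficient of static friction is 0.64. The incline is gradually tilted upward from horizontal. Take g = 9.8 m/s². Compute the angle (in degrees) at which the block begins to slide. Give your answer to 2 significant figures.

At the threshold of sliding, static friction is at its maximum μ_s N and exactly balances the weight component along the incline: mg sin θ = μ_s mg cos θ.
Hence tan θ = μ_s = 0.64, so θ = arctan(0.64) = 32.6192°.

33°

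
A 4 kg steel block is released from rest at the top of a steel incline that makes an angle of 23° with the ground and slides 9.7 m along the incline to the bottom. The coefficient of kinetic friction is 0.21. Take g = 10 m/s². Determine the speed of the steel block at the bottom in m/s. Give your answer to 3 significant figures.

6.19 m/s

The weight component along the incline is mg sin 23° = 15.629 N and the normal force is N = mg cos 23° = 36.820 N.
Friction up the slope is f = μN = 0.21 × 36.820 = 7.732 N, so the net downslope force is 15.629 − 7.732 = 7.897 N and a = 7.897 / 4 = 1.9743 m/s².
Starting from rest over a distance of 9.7 m, v² = 2aL = 2 × 1.9743 × 9.7 = 38.3014, so v = 6.1888 m/s.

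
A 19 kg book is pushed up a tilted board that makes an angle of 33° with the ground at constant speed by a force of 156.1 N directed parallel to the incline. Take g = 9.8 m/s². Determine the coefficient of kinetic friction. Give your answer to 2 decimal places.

0.35

At constant speed ΣF = 0 along the incline. The applied 156.1 N acts up the slope; the weight component mg sin 33° = 101.412 N and kinetic friction μN both act down the slope.
So 156.1 = 101.412 + μ × 156.160, giving μ = (156.1 − 101.412) / 156.160 = 0.3502.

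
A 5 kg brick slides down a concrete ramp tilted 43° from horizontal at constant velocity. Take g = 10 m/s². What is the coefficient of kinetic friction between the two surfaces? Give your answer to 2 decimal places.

0.93

At constant velocity the net force along the incline is zero: mg sin 43° = μ mg cos 43°.
So μ = tan 43° = 0.6820 / 0.7314 = 0.9325.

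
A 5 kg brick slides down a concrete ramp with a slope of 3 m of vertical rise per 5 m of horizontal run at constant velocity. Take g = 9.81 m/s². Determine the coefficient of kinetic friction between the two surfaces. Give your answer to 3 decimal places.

At constant velocity the net force along the incline is zero: mg sin 30.96° = μ mg cos 30.96°.
So μ = tan 30.96° = 0.5145 / 0.8575 = 0.6000.

0.600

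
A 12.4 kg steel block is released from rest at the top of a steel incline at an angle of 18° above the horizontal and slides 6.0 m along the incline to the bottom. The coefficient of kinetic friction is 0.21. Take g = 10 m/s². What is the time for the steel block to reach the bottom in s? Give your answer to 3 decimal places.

The weight component along the incline is mg sin 18° = 38.318 N and the normal force is N = mg cos 18° = 117.931 N.
Friction up the slope is f = μN = 0.21 × 117.931 = 24.766 N, so the net downslope force is 38.318 − 24.766 = 13.552 N and a = 13.552 / 12.4 = 1.0929 m/s².
Starting from rest, L = ½at², so t = √(2L/a) = √(2 × 6.0 / 1.0929) = 3.3136 s.

3.314 s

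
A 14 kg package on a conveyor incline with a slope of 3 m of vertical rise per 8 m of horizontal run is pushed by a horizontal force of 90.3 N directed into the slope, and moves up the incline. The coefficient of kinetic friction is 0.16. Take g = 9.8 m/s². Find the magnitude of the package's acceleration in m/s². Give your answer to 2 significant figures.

0.77 m/s²

The horizontal push has components F cos 20.56° = 90.3 × 0.9363 = 84.548 N up the incline and F sin 20.56° = 90.3 × 0.3511 = 31.704 N pressing into the surface.
The normal force is therefore N = mg cos 20.56° + F sin 20.56° = 128.460 + 31.704 = 160.164 N, and kinetic friction down the slope is μN = 0.16 × 160.164 = 25.626 N.
Along the incline: F cos 20.56° − mg sin 20.56° − μN = ma, so 84.548 − 48.171 − 25.626 = 14 a, giving a = 0.7679 m/s².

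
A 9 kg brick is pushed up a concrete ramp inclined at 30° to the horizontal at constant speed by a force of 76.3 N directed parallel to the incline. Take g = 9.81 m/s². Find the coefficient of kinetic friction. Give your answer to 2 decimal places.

At constant speed ΣF = 0 along the incline. The applied 76.3 N acts up the slope; the weight component mg sin 30° = 44.145 N and kinetic friction μN both act down the slope.
So 76.3 = 44.145 + μ × 76.461, giving μ = (76.3 − 44.145) / 76.461 = 0.4205.

0.42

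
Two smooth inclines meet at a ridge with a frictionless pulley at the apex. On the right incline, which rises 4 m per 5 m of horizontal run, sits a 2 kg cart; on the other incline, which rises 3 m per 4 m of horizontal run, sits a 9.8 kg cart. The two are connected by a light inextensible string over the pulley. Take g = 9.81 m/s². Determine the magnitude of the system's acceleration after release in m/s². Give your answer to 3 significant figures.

Resolve each weight along its own incline: the 2 kg mass has component 2 × 9.81 × sin 38.66° = 12.257 N down its slope, and the 9.8 kg mass has 9.8 × 9.81 × sin 36.87° = 57.683 N down its slope.
The 9.8 kg side's 57.683 N exceeds the other side's 12.257 N, so that mass slides down and the 2 kg mass slides up. Taking that direction as positive, Newton's second law for the whole system gives 57.683 − 12.257 = (2 + 9.8) a, so a = 45.426 / 11.8 = 3.8497 m/s².

3.85 m/s²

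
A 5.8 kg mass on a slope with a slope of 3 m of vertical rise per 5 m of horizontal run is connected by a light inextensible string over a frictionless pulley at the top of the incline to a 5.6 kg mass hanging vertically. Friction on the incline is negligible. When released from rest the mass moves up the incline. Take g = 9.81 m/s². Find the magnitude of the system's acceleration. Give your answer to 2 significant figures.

For the mass on the incline: the weight component along the slope is m₁g sin 30.96° = 5.8 × 9.81 × 0.5145 = 29.274 N and the normal force is N = m₁g cos 30.96° = 48.790 N.
Newton's second law for the mass (up-slope positive): T − 29.274 = 5.8 a. For the hanging mass (downward positive): 5.6 × 9.81 − T = 5.6 a.
Adding the two equations eliminates T: 25.662 = 11.4 a, so a = 2.2511 m/s².

2.3 m/s²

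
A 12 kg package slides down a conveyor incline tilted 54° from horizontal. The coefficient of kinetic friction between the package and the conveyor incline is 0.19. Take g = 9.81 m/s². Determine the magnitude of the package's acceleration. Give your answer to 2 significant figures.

6.8 m/s²

Resolving the weight along the incline: the component pulling the package down the slope is mg sin 54° = 12 × 9.81 × 0.8090 = 95.235 N, and the normal force is N = mg cos 54° = 12 × 9.81 × 0.5878 = 69.196 N.
Kinetic friction acts up the slope with magnitude f = μN = 0.19 × 69.196 = 13.147 N.
Net force along the incline is 95.235 − 13.147 = 82.088 N, so a = 82.088 / 12 = 6.8407 m/s².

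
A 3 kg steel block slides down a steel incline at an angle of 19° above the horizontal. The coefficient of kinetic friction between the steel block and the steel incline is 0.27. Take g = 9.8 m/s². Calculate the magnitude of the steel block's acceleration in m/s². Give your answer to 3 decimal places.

0.689 m/s²

Resolving the weight along the incline: the component pulling the steel block down the slope is mg sin 19° = 3 × 9.8 × 0.3256 = 9.573 N, and the normal force is N = mg cos 19° = 3 × 9.8 × 0.9455 = 27.798 N.
Kinetic friction acts up the slope with magnitude f = μN = 0.27 × 27.798 = 7.505 N.
Net force along the incline is 9.573 − 7.505 = 2.068 N, so a = 2.068 / 3 = 0.6893 m/s².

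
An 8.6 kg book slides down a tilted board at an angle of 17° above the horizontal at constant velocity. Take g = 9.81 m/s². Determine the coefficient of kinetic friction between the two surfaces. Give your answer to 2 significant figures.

At constant velocity the net force along the incline is zero: mg sin 17° = μ mg cos 17°.
So μ = tan 17° = 0.2924 / 0.9563 = 0.3058.

0.31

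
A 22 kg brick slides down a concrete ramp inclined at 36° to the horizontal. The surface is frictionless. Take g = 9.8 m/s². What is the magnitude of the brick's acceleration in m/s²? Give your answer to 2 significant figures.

Resolving the weight along the incline: the component pulling the brick down the slope is mg sin 36° = 22 × 9.8 × 0.5878 = 126.730 N, and the normal force is N = mg cos 36° = 22 × 9.8 × 0.8090 = 174.420 N.
With no friction the net force along the incline is 126.730 N, so a = g sin 36° = 126.730 / 22 = 5.7605 m/s².

5.8 m/s²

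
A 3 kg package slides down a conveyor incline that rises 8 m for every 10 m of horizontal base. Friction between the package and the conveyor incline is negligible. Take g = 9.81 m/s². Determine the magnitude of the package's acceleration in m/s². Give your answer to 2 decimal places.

Resolving the weight along the incline: the component pulling the package down the slope is mg sin 38.66° = 3 × 9.81 × 0.6247 = 18.385 N, and the normal force is N = mg cos 38.66° = 3 × 9.81 × 0.7809 = 22.982 N.
With no friction the net force along the incline is 18.385 N, so a = g sin 38.66° = 18.385 / 3 = 6.1283 m/s².

6.13 m/s²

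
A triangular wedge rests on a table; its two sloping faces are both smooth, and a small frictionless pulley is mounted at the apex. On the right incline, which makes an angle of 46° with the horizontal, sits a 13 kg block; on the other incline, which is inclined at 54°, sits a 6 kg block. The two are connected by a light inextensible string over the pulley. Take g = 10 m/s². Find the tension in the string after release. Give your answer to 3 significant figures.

62.7 N

Resolve each weight along its own incline: the 13 kg mass has component 13 × 10 × sin 46° = 93.514 N down its slope, and the 6 kg mass has 6 × 10 × sin 54° = 48.541 N down its slope.
The 13 kg side's 93.514 N exceeds the other side's 48.541 N, so that mass slides down and the 6 kg mass slides up. Taking that direction as positive, Newton's second law for the whole system gives 93.514 − 48.541 = (13 + 6) a, so a = 44.973 / 19 = 2.3670 m/s².
For the 6 kg mass (up-slope positive): T − 48.541 = 6 × 2.3670, so T = 62.743 N.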